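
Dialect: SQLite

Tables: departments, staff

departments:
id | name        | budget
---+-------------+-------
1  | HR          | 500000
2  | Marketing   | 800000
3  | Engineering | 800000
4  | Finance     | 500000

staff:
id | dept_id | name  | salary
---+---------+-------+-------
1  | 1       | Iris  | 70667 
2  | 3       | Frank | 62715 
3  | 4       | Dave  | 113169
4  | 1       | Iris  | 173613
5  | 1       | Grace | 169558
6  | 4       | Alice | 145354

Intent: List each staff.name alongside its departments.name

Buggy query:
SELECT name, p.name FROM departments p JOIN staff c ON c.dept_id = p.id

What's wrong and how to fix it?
Bug: Both tables have a 'name' column; the unqualified reference is ambiguous

Fix: Qualify the column with its table alias (c.name)

Corrected query:
SELECT c.name, p.name FROM departments p JOIN staff c ON c.dept_id = p.id

Result:
name  | name       
------+------------
Iris  | HR         
Frank | Engineering
Dave  | Finance    
Iris  | HR         
Grace | HR         
Alice | Finance    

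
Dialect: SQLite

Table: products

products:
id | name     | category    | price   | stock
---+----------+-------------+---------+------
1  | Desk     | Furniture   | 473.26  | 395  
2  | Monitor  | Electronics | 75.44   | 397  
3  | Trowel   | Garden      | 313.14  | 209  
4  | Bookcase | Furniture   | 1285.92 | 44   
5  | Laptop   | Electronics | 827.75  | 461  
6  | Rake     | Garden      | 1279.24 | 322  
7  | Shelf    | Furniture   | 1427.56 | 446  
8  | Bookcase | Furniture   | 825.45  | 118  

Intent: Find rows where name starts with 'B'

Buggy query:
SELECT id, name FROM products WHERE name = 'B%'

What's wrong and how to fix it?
Bug: '=' compares the literal string including the % character; pattern matching needs LIKE

Fix: Replace '=' with LIKE so 'B%' is treated as a pattern

Corrected query:
SELECT id, name FROM products WHERE name LIKE 'B%'

Result:
id | name    
---+---------
4  | Bookcase
8  | Bookcase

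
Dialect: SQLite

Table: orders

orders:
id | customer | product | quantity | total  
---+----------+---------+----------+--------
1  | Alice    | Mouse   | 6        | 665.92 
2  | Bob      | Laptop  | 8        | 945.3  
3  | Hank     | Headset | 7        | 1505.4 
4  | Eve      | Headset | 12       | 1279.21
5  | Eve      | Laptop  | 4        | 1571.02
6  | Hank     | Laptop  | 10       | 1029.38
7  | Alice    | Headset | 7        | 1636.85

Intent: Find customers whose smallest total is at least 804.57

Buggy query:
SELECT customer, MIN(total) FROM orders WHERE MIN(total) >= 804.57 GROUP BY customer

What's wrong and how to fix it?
Bug: MIN() in WHERE is a misuse of aggregate

Fix: Use HAVING for the per-group MIN condition

Corrected query:
SELECT customer, MIN(total) FROM orders GROUP BY customer HAVING MIN(total) >= 804.57

Result:
customer | MIN(total)
---------+-----------
Bob      | 945.3     
Eve      | 1279.21   
Hank     | 1029.38   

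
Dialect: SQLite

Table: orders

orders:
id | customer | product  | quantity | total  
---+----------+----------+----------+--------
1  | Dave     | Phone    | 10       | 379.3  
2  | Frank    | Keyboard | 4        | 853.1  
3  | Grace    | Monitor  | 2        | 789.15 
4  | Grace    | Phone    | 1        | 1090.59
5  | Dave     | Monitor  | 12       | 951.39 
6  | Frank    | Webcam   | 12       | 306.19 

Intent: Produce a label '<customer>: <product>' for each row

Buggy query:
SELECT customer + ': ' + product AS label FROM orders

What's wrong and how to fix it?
Bug: SQLite uses || for string concatenation; + coerces text to numbers (yielding 0)

Fix: Replace + with || to concatenate text

Corrected query:
SELECT customer || ': ' || product AS label FROM orders

Result:
label          
---------------
Dave: Phone    
Frank: Keyboard
Grace: Monitor 
Grace: Phone   
Dave: Monitor  
Frank: Webcam  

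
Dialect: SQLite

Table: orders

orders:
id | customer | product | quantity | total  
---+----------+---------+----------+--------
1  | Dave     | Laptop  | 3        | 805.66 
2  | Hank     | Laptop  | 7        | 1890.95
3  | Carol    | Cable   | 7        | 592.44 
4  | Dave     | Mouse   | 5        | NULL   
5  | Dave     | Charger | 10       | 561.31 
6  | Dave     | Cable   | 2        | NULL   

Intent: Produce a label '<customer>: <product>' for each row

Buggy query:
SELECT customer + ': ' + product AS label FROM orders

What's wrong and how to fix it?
Bug: '+' is numeric addition; on text columns SQLite converts them to 0 instead of concatenating

Fix: Replace + with || to concatenate text

Corrected query:
SELECT customer || ': ' || product AS label FROM orders

Result:
label        
-------------
Dave: Laptop 
Hank: Laptop 
Carol: Cable 
Dave: Mouse  
Dave: Charger
Dave: Cable  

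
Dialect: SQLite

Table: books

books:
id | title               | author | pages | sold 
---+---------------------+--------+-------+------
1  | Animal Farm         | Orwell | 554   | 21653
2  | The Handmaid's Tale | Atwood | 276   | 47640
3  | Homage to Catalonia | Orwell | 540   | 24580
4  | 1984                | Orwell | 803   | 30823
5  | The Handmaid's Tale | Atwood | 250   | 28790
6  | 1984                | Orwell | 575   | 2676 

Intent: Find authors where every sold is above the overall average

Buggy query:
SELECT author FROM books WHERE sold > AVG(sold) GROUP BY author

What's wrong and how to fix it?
Bug: AVG() is an aggregate; it can't sit directly in WHERE

Fix: Compute the overall average in a scalar subquery and compare each group's MIN against it in HAVING

Corrected query:
SELECT author FROM books GROUP BY author HAVING MIN(sold) > (SELECT AVG(sold) FROM books)

Result:
author
------
Atwood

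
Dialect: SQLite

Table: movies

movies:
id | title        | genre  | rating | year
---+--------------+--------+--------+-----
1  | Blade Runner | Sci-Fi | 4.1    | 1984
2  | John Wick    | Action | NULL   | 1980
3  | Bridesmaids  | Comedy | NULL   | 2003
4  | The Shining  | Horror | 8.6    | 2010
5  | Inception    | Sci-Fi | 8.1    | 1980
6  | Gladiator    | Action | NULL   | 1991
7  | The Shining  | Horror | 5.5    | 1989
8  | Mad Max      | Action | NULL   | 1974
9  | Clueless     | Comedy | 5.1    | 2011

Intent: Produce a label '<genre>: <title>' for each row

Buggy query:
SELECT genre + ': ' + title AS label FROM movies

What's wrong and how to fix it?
Bug: SQLite uses || for string concatenation; + coerces text to numbers (yielding 0)

Fix: Use the || operator for string concatenation

Corrected query:
SELECT genre || ': ' || title AS label FROM movies

Result:
label               
--------------------
Sci-Fi: Blade Runner
Action: John Wick   
Comedy: Bridesmaids 
Horror: The Shining 
Sci-Fi: Inception   
Action: Gladiator   
Horror: The Shining 
Action: Mad Max     
Comedy: Clueless    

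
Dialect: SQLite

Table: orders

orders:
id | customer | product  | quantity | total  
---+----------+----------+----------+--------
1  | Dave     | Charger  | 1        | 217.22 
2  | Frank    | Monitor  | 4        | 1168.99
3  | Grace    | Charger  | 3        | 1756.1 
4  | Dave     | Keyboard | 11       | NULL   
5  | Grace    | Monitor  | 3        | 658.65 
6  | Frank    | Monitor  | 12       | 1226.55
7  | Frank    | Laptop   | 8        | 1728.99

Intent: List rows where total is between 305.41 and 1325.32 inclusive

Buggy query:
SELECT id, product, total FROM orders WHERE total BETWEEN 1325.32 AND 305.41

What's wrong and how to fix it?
Bug: BETWEEN expects the lower bound first; with 1325.32 AND 305.41 the range is empty

Fix: Swap the bounds so the smaller value comes first

Corrected query:
SELECT id, product, total FROM orders WHERE total BETWEEN 305.41 AND 1325.32

Result:
id | product | total  
---+---------+--------
2  | Monitor | 1168.99
5  | Monitor | 658.65 
6  | Monitor | 1226.55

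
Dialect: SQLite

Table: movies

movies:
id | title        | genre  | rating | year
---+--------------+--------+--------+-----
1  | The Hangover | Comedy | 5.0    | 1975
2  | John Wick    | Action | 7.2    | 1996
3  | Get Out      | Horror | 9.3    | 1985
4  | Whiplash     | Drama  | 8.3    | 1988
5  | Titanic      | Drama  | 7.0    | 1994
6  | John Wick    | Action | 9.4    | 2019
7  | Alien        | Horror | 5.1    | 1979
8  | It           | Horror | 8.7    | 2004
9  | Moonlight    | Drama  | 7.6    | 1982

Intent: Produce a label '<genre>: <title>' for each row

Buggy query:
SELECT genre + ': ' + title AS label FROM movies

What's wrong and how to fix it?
Bug: '+' is numeric addition; on text columns SQLite converts them to 0 instead of concatenating

Fix: Use the || operator for string concatenation

Corrected query:
SELECT genre || ': ' || title AS label FROM movies

Result:
label               
--------------------
Comedy: The Hangover
Action: John Wick   
Horror: Get Out     
Drama: Whiplash     
Drama: Titanic      
Action: John Wick   
Horror: Alien       
Horror: It          
Drama: Moonlight    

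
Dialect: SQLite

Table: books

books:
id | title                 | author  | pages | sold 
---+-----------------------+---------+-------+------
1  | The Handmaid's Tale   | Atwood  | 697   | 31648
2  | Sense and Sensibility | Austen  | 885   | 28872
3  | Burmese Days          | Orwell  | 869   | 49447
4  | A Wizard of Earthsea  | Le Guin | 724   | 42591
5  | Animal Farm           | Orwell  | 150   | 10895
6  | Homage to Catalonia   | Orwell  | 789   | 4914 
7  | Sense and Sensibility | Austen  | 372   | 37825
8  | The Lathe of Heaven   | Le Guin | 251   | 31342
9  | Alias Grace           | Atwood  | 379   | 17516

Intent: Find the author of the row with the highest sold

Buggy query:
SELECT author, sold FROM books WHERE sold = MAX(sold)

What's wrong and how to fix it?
Bug: WHERE is evaluated per row; an aggregate over the whole table isn't defined there

Fix: Use a subquery: WHERE sold = (SELECT MAX(sold) FROM books)

Corrected query:
SELECT author, sold FROM books WHERE sold = (SELECT MAX(sold) FROM books)

Result:
author | sold 
-------+------
Orwell | 49447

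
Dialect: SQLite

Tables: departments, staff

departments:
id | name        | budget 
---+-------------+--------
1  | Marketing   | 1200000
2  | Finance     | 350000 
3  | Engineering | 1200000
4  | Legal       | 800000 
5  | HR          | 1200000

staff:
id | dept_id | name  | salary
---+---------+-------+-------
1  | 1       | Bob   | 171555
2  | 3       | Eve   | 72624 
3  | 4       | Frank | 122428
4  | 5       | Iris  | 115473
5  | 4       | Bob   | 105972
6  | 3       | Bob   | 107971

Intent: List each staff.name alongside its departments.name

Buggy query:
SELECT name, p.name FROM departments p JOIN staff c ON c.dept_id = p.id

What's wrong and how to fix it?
Bug: Both tables have a 'name' column; the unqualified reference is ambiguous

Fix: Qualify the column with its table alias (c.name)

Corrected query:
SELECT c.name, p.name FROM departments p JOIN staff c ON c.dept_id = p.id

Result:
name  | name       
------+------------
Bob   | Marketing  
Eve   | Engineering
Frank | Legal      
Iris  | HR         
Bob   | Legal      
Bob   | Engineering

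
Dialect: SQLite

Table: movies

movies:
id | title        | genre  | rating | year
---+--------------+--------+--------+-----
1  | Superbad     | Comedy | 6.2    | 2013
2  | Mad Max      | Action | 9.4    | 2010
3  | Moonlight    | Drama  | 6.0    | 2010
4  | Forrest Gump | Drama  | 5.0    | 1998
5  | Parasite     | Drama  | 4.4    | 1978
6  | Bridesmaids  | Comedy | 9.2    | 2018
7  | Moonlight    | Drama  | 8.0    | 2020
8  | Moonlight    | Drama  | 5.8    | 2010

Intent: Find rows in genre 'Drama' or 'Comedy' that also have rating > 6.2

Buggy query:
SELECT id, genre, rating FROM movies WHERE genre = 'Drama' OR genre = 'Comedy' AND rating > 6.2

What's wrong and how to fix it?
Bug: AND binds tighter than OR, so this parses as genre = 'Drama' OR (genre = 'Comedy' AND rating > 6.2)

Fix: Add parentheses around the OR so the AND applies to both alternatives

Corrected query:
SELECT id, genre, rating FROM movies WHERE (genre = 'Drama' OR genre = 'Comedy') AND rating > 6.2

Result:
id | genre  | rating
---+--------+-------
6  | Comedy | 9.2   
7  | Drama  | 8     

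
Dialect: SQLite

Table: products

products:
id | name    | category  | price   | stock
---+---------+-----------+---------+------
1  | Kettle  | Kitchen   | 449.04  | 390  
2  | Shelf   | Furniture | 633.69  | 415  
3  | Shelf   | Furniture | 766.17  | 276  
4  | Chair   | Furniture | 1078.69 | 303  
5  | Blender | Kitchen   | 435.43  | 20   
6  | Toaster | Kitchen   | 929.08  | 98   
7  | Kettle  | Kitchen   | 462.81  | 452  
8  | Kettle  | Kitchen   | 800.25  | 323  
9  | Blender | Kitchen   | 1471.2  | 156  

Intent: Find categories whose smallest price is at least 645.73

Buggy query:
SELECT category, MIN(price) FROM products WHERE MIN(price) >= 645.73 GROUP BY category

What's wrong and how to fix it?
Bug: MIN() in WHERE is a misuse of aggregate

Fix: Replace WHERE with HAVING after the GROUP BY

Corrected query:
SELECT category, MIN(price) FROM products GROUP BY category HAVING MIN(price) >= 645.73

Result:
(no rows)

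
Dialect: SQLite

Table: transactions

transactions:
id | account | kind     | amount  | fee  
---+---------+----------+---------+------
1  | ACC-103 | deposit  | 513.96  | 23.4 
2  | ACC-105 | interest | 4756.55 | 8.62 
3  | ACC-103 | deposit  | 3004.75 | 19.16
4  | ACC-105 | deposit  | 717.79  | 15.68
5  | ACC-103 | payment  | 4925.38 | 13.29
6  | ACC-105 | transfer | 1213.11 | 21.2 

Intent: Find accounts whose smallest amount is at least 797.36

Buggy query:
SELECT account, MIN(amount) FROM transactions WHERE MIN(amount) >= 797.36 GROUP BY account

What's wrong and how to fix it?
Bug: MIN() in WHERE is a misuse of aggregate

Fix: Replace WHERE with HAVING after the GROUP BY

Corrected query:
SELECT account, MIN(amount) FROM transactions GROUP BY account HAVING MIN(amount) >= 797.36

Result:
(no rows)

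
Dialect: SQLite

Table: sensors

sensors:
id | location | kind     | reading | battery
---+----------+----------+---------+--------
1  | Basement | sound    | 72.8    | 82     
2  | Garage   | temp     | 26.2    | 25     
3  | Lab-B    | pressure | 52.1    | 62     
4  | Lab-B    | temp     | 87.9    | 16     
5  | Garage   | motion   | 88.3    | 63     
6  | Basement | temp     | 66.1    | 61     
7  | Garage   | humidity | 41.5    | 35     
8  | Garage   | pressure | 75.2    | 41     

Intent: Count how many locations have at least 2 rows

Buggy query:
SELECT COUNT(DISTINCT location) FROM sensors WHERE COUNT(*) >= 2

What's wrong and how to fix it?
Bug: COUNT(*) cannot appear in WHERE; the per-group count doesn't exist yet

Fix: Group first with HAVING COUNT(*) >= 2, then COUNT the resulting groups

Corrected query:
SELECT COUNT(*) FROM (SELECT location FROM sensors GROUP BY location HAVING COUNT(*) >= 2)

Result:
COUNT(*)
--------
3       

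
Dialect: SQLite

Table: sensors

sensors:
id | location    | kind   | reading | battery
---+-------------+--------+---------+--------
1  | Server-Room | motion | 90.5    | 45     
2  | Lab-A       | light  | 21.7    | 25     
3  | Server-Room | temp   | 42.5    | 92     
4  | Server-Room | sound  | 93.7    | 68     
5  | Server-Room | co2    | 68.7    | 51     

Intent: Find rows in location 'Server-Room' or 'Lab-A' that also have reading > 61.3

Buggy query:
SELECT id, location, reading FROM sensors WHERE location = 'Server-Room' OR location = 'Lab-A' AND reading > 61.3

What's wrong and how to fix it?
Bug: Without parentheses, AND is evaluated before OR, so the reading filter only applies to the 'Lab-A' branch

Fix: Group the OR with parentheses (or use IN), then AND the threshold

Corrected query:
SELECT id, location, reading FROM sensors WHERE (location = 'Server-Room' OR location = 'Lab-A') AND reading > 61.3

Result:
id | location    | reading
---+-------------+--------
1  | Server-Room | 90.5   
4  | Server-Room | 93.7   
5  | Server-Room | 68.7   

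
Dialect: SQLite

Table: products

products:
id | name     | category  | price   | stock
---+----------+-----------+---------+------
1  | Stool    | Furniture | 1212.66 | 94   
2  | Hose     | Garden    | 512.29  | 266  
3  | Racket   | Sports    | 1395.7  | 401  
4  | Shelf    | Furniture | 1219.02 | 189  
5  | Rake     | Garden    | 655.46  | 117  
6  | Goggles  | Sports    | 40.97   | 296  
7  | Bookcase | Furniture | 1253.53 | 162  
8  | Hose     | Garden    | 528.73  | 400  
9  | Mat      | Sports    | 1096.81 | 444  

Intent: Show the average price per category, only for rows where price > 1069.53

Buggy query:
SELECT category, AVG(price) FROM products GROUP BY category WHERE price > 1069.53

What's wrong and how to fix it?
Bug: Row-level WHERE must come before GROUP BY in the clause order

Fix: Move the WHERE clause before GROUP BY

Corrected query:
SELECT category, AVG(price) FROM products WHERE price > 1069.53 GROUP BY category

Result:
category  | AVG(price) 
----------+------------
Furniture | 1228.403333
Sports    | 1246.255   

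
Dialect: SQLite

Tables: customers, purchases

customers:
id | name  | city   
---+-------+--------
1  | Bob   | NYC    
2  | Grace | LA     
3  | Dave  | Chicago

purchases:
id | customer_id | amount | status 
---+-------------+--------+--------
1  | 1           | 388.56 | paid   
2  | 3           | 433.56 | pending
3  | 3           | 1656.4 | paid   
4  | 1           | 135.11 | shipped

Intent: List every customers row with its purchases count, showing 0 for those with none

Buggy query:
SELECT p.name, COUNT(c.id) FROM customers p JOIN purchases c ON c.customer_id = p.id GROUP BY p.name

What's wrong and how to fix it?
Bug: An inner join excludes parents with zero children

Fix: Switch to LEFT JOIN to retain unmatched parent rows

Corrected query:
SELECT p.name, COUNT(c.id) FROM customers p LEFT JOIN purchases c ON c.customer_id = p.id GROUP BY p.name

Result:
name  | COUNT(c.id)
------+------------
Bob   | 2          
Dave  | 2          
Grace | 0          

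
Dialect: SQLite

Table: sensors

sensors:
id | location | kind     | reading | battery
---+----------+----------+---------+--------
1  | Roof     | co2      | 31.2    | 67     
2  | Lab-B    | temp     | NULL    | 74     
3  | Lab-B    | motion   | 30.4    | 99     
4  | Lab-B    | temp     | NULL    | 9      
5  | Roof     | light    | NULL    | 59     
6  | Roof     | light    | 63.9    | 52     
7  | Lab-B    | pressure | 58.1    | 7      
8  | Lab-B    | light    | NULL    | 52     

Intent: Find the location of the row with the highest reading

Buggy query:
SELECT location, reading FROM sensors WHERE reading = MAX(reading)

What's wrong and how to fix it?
Bug: WHERE is evaluated per row; an aggregate over the whole table isn't defined there

Fix: Wrap MAX in a scalar subquery so WHERE compares against a single value

Corrected query:
SELECT location, reading FROM sensors WHERE reading = (SELECT MAX(reading) FROM sensors)

Result:
location | reading
---------+--------
Roof     | 63.9   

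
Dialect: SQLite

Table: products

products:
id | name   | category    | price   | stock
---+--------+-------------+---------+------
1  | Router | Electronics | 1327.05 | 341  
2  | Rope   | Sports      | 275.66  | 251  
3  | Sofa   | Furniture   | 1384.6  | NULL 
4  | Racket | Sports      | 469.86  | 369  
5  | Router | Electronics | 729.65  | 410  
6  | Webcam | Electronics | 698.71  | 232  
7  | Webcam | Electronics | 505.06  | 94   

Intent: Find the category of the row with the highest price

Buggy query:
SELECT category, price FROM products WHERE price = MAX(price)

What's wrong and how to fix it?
Bug: MAX(price) is an aggregate and cannot be used directly in WHERE

Fix: Wrap MAX in a scalar subquery so WHERE compares against a single value

Corrected query:
SELECT category, price FROM products WHERE price = (SELECT MAX(price) FROM products)

Result:
category  | price 
----------+-------
Furniture | 1384.6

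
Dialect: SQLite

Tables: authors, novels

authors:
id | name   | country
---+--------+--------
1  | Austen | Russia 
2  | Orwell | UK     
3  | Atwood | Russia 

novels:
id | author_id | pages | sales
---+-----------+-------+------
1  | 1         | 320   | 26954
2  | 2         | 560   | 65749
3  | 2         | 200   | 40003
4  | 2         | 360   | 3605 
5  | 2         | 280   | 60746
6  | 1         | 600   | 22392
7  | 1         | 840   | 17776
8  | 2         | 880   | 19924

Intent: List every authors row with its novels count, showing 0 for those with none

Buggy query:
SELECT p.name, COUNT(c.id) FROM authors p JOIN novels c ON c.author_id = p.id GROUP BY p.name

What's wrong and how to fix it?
Bug: An inner join excludes parents with zero children

Fix: Switch to LEFT JOIN to retain unmatched parent rows

Corrected query:
SELECT p.name, COUNT(c.id) FROM authors p LEFT JOIN novels c ON c.author_id = p.id GROUP BY p.name

Result:
name   | COUNT(c.id)
-------+------------
Atwood | 0          
Austen | 3          
Orwell | 5          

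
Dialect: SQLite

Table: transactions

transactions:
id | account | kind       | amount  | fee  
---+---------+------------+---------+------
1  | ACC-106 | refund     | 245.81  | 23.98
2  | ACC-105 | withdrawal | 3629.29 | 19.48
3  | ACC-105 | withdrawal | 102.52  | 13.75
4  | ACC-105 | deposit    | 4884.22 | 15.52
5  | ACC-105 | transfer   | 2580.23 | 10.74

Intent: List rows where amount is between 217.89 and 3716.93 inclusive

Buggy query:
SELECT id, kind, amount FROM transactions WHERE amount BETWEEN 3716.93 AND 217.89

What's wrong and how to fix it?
Bug: BETWEEN expects the lower bound first; with 3716.93 AND 217.89 the range is empty

Fix: Swap the bounds so the smaller value comes first

Corrected query:
SELECT id, kind, amount FROM transactions WHERE amount BETWEEN 217.89 AND 3716.93

Result:
id | kind       | amount 
---+------------+--------
1  | refund     | 245.81 
2  | withdrawal | 3629.29
5  | transfer   | 2580.23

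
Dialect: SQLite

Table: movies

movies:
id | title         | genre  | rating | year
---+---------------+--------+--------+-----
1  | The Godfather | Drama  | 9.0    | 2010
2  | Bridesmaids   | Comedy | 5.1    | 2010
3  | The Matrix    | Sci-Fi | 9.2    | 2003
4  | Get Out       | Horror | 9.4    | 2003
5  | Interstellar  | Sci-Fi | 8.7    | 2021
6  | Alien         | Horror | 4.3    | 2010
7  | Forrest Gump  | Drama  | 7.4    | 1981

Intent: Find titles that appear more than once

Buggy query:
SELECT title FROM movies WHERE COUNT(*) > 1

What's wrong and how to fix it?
Bug: COUNT(*) is an aggregate and cannot be used in WHERE

Fix: Group first, then use HAVING for the count condition

Corrected query:
SELECT title FROM movies GROUP BY title HAVING COUNT(*) > 1

Result:
(no rows)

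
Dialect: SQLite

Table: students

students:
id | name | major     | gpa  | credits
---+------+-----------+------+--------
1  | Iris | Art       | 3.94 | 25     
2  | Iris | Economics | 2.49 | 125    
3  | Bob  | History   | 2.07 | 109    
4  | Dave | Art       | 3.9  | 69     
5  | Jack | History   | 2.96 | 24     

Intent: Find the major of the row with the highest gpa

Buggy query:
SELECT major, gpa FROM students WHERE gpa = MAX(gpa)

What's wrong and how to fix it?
Bug: MAX(gpa) is an aggregate and cannot be used directly in WHERE

Fix: Use a subquery: WHERE gpa = (SELECT MAX(gpa) FROM students)

Corrected query:
SELECT major, gpa FROM students WHERE gpa = (SELECT MAX(gpa) FROM students)

Result:
major | gpa 
------+-----
Art   | 3.94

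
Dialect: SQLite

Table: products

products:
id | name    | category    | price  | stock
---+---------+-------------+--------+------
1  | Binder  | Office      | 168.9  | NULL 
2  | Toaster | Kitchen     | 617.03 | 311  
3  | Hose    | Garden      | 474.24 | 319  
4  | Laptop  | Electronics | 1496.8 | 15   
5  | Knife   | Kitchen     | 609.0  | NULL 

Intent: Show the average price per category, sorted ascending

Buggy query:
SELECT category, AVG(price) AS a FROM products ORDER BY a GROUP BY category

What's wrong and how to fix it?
Bug: GROUP BY must precede ORDER BY

Fix: Reorder: SELECT … FROM … GROUP BY … ORDER BY …

Corrected query:
SELECT category, AVG(price) AS a FROM products GROUP BY category ORDER BY a

Result:
category    | a      
------------+--------
Office      | 168.9  
Garden      | 474.24 
Kitchen     | 613.015
Electronics | 1496.8 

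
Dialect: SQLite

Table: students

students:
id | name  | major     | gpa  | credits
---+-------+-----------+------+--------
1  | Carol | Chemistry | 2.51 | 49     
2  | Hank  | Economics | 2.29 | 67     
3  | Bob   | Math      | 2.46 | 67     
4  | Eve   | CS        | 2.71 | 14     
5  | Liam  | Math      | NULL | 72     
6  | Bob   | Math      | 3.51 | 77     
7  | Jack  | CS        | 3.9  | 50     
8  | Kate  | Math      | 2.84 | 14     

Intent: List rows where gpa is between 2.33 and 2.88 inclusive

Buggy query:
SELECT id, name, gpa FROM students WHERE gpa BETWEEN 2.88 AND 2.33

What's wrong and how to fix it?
Bug: The bounds are reversed; BETWEEN a AND b requires a <= b to match anything

Fix: Swap the bounds so the smaller value comes first

Corrected query:
SELECT id, name, gpa FROM students WHERE gpa BETWEEN 2.33 AND 2.88

Result:
id | name  | gpa 
---+-------+-----
1  | Carol | 2.51
3  | Bob   | 2.46
4  | Eve   | 2.71
8  | Kate  | 2.84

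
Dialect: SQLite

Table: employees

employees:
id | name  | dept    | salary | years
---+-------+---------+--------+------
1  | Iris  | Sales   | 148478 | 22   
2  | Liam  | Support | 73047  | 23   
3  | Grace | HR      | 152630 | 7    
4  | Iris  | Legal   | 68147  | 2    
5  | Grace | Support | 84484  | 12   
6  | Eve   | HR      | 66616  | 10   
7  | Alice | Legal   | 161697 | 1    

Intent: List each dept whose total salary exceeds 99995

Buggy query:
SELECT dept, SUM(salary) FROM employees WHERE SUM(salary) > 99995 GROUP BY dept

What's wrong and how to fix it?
Bug: Aggregate functions cannot appear in a WHERE clause

Fix: Move the aggregate condition to a HAVING clause

Corrected query:
SELECT dept, SUM(salary) FROM employees GROUP BY dept HAVING SUM(salary) > 99995

Result:
dept    | SUM(salary)
--------+------------
HR      | 219246     
Legal   | 229844     
Sales   | 148478     
Support | 157531     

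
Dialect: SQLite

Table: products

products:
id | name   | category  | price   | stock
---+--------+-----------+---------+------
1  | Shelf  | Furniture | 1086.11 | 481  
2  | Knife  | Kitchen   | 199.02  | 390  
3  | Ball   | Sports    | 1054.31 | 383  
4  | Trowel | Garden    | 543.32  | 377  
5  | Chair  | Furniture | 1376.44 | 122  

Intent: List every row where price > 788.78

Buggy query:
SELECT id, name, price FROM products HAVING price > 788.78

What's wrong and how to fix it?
Bug: HAVING filters the output of aggregation, but this query has no GROUP BY and no aggregate functions, so SQLite rejects it (HAVING clause on a non-aggregate query); the condition here is per row

Fix: Replace HAVING with WHERE since the condition applies to individual rows

Corrected query:
SELECT id, name, price FROM products WHERE price > 788.78

Result:
id | name  | price  
---+-------+--------
1  | Shelf | 1086.11
3  | Ball  | 1054.31
5  | Chair | 1376.44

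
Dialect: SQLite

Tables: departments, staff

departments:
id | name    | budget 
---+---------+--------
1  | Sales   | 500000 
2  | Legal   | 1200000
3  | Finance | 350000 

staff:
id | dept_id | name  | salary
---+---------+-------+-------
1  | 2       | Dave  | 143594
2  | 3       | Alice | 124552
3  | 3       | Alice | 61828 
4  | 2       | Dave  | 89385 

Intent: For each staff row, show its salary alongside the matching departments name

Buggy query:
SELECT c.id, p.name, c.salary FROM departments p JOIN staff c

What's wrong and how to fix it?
Bug: JOIN with no ON clause produces a cartesian product; every staff row pairs with every departments row

Fix: Add ON c.dept_id = p.id to the JOIN

Corrected query:
SELECT c.id, p.name, c.salary FROM departments p JOIN staff c ON c.dept_id = p.id

Result:
id | name    | salary
---+---------+-------
1  | Legal   | 143594
2  | Finance | 124552
3  | Finance | 61828 
4  | Legal   | 89385 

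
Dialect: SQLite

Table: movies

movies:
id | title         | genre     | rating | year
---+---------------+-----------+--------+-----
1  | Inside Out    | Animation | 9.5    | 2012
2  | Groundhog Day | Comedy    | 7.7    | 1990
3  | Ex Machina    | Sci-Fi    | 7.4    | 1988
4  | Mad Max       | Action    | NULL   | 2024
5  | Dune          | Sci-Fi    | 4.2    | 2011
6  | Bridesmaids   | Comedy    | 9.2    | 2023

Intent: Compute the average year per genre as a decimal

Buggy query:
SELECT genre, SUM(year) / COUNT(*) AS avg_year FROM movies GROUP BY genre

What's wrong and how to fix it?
Bug: Both operands are integers, so '/' performs integer division and truncates

Fix: Multiply by 1.0 (or CAST to REAL) to force floating-point division

Corrected query:
SELECT genre, SUM(year) * 1.0 / COUNT(*) AS avg_year FROM movies GROUP BY genre

Result:
genre     | avg_year
----------+---------
Action    | 2024    
Animation | 2012    
Comedy    | 2006.5  
Sci-Fi    | 1999.5  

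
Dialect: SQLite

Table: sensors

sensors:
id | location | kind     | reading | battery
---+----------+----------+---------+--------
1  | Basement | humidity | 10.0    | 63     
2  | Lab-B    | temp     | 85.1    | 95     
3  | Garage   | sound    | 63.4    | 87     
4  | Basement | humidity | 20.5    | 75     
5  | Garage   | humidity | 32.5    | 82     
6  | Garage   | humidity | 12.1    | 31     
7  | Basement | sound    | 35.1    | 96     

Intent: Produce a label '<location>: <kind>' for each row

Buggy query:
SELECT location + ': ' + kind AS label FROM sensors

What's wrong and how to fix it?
Bug: '+' is numeric addition; on text columns SQLite converts them to 0 instead of concatenating

Fix: Use the || operator for string concatenation

Corrected query:
SELECT location || ': ' || kind AS label FROM sensors

Result:
label             
------------------
Basement: humidity
Lab-B: temp       
Garage: sound     
Basement: humidity
Garage: humidity  
Garage: humidity  
Basement: sound   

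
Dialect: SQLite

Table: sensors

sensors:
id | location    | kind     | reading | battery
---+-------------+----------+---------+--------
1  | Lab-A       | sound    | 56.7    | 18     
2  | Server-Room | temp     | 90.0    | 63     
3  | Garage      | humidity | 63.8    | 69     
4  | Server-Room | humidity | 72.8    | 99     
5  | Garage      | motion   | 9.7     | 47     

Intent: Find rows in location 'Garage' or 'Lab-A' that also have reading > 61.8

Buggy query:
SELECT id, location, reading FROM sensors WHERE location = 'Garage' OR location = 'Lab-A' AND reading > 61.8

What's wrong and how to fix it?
Bug: Without parentheses, AND is evaluated before OR, so the reading filter only applies to the 'Lab-A' branch

Fix: Group the OR with parentheses (or use IN), then AND the threshold

Corrected query:
SELECT id, location, reading FROM sensors WHERE (location = 'Garage' OR location = 'Lab-A') AND reading > 61.8

Result:
id | location | reading
---+----------+--------
3  | Garage   | 63.8   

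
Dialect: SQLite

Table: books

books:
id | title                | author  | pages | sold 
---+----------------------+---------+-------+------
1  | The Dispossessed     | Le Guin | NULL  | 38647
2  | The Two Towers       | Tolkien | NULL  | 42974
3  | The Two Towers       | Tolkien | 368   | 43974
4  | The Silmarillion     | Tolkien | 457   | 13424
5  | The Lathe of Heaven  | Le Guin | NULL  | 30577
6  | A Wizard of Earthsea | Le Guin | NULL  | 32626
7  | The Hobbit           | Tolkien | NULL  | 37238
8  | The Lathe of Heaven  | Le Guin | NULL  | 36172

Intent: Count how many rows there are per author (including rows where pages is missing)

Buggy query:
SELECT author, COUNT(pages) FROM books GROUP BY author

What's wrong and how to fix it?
Bug: COUNT(pages) skips NULLs, so groups with missing pages are undercounted

Fix: Replace COUNT(pages) with COUNT(*)

Corrected query:
SELECT author, COUNT(*) FROM books GROUP BY author

Result:
author  | COUNT(*)
--------+---------
Le Guin | 4       
Tolkien | 4       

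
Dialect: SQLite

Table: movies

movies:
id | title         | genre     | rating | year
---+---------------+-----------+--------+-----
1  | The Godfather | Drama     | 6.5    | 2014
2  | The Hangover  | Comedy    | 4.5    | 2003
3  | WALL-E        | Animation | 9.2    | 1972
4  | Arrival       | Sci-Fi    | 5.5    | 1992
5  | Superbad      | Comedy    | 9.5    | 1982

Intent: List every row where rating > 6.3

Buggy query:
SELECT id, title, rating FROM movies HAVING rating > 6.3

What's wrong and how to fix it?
Bug: HAVING filters the output of aggregation, but this query has no GROUP BY and no aggregate functions, so SQLite rejects it (HAVING clause on a non-aggregate query); the condition here is per row

Fix: Use WHERE for row-level filtering

Corrected query:
SELECT id, title, rating FROM movies WHERE rating > 6.3

Result:
id | title         | rating
---+---------------+-------
1  | The Godfather | 6.5   
3  | WALL-E        | 9.2   
5  | Superbad      | 9.5   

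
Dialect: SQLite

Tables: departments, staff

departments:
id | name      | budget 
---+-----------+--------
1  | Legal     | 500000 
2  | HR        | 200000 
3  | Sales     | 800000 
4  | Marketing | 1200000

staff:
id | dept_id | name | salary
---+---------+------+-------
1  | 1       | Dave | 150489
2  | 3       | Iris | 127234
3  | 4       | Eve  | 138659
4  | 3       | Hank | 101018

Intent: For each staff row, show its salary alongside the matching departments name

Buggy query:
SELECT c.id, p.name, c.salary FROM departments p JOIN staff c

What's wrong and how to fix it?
Bug: Missing join condition: each staff row is matched to all departments rows instead of just its own

Fix: Add ON c.dept_id = p.id to the JOIN

Corrected query:
SELECT c.id, p.name, c.salary FROM departments p JOIN staff c ON c.dept_id = p.id

Result:
id | name      | salary
---+-----------+-------
1  | Legal     | 150489
2  | Sales     | 127234
3  | Marketing | 138659
4  | Sales     | 101018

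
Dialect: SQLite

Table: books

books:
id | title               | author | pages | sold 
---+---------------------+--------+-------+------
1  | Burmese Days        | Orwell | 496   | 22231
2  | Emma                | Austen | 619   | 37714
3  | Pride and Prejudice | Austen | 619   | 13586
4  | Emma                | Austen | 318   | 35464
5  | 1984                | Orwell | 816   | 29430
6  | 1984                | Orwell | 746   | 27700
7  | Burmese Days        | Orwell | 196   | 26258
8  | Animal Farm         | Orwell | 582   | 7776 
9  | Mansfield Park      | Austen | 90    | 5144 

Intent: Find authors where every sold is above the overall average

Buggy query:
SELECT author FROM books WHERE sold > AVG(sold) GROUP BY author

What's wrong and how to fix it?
Bug: AVG() is an aggregate; it can't sit directly in WHERE

Fix: Compute the overall average in a scalar subquery and compare each group's MIN against it in HAVING

Corrected query:
SELECT author FROM books GROUP BY author HAVING MIN(sold) > (SELECT AVG(sold) FROM books)

Result:
(no rows)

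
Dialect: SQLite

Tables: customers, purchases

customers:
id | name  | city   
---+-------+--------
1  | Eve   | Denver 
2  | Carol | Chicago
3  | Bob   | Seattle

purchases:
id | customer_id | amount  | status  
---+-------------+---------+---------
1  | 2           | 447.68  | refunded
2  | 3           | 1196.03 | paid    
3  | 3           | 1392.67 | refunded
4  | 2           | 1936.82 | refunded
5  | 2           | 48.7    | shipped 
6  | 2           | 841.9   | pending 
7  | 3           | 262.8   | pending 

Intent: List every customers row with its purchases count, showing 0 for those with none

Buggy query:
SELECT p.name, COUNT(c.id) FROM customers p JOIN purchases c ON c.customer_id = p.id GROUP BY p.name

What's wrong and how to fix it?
Bug: An inner join excludes parents with zero children

Fix: Switch to LEFT JOIN to retain unmatched parent rows

Corrected query:
SELECT p.name, COUNT(c.id) FROM customers p LEFT JOIN purchases c ON c.customer_id = p.id GROUP BY p.name

Result:
name  | COUNT(c.id)
------+------------
Bob   | 3          
Carol | 4          
Eve   | 0          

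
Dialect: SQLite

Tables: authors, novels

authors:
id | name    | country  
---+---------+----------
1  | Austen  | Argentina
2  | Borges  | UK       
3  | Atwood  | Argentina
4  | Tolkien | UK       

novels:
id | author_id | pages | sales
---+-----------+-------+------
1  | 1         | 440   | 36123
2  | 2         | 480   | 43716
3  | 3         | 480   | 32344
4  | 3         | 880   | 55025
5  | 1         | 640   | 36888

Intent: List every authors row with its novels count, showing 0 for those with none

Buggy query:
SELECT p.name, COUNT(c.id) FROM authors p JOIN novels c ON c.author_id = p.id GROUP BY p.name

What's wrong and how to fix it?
Bug: INNER JOIN drops authors rows that have no matching novels rows

Fix: Use LEFT JOIN so parents without children still appear (COUNT(c.id) gives 0)

Corrected query:
SELECT p.name, COUNT(c.id) FROM authors p LEFT JOIN novels c ON c.author_id = p.id GROUP BY p.name

Result:
name    | COUNT(c.id)
--------+------------
Atwood  | 2          
Austen  | 2          
Borges  | 1          
Tolkien | 0          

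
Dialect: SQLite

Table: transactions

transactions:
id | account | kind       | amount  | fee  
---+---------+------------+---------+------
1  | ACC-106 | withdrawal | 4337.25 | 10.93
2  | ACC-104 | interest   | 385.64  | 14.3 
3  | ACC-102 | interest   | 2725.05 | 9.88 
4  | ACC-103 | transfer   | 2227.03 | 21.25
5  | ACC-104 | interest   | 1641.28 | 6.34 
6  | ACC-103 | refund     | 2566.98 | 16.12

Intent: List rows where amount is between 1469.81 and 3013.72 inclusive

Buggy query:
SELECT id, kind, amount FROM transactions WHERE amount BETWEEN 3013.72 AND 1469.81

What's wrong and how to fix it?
Bug: The bounds are reversed; BETWEEN a AND b requires a <= b to match anything

Fix: Swap the bounds so the smaller value comes first

Corrected query:
SELECT id, kind, amount FROM transactions WHERE amount BETWEEN 1469.81 AND 3013.72

Result:
id | kind     | amount 
---+----------+--------
3  | interest | 2725.05
4  | transfer | 2227.03
5  | interest | 1641.28
6  | refund   | 2566.98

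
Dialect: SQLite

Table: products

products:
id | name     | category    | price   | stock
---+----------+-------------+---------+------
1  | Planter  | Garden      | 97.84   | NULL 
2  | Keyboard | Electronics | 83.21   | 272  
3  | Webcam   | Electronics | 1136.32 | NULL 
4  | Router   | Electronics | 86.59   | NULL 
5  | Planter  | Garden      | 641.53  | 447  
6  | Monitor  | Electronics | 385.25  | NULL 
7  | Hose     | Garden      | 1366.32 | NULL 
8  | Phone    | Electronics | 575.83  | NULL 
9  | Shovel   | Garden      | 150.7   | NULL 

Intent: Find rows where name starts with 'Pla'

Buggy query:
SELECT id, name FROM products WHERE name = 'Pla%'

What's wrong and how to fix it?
Bug: Wildcards only work with LIKE; '=' treats '%' as a literal character

Fix: Replace '=' with LIKE so 'Pla%' is treated as a pattern

Corrected query:
SELECT id, name FROM products WHERE name LIKE 'Pla%'

Result:
id | name   
---+--------
1  | Planter
5  | Planter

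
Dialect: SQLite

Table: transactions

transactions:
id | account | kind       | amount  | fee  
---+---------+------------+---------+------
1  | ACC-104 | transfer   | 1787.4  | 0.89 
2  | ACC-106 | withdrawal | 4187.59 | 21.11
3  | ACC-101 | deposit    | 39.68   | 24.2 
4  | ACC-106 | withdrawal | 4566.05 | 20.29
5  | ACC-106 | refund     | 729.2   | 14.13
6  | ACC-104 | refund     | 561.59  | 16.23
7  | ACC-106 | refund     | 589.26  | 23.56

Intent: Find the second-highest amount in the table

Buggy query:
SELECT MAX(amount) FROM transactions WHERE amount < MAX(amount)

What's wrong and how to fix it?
Bug: MAX(amount) on the right of the comparison is an aggregate-in-WHERE error

Fix: Compute the overall MAX in a subquery, then take MAX of rows below it

Corrected query:
SELECT MAX(amount) FROM transactions WHERE amount < (SELECT MAX(amount) FROM transactions)

Result:
MAX(amount)
-----------
4187.59    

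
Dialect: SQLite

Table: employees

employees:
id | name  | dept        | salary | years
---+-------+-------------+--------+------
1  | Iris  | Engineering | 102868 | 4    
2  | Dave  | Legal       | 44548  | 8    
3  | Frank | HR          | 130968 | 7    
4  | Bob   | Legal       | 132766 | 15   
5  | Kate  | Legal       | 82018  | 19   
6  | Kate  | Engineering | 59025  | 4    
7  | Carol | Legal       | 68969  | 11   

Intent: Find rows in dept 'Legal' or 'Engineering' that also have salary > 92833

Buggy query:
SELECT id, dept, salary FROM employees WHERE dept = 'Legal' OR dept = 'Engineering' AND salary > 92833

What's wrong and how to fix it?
Bug: AND binds tighter than OR, so this parses as dept = 'Legal' OR (dept = 'Engineering' AND salary > 92833)

Fix: Group the OR with parentheses (or use IN), then AND the threshold

Corrected query:
SELECT id, dept, salary FROM employees WHERE (dept = 'Legal' OR dept = 'Engineering') AND salary > 92833

Result:
id | dept        | salary
---+-------------+-------
1  | Engineering | 102868
4  | Legal       | 132766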